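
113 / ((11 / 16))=1808 / 11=164.36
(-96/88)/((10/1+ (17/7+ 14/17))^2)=-169932/27356219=-0.01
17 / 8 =2.12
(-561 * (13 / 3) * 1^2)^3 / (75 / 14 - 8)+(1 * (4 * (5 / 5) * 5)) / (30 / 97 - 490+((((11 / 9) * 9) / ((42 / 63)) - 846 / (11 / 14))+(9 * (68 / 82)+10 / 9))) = 244119864324503665586 / 44907815713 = 5436021780.37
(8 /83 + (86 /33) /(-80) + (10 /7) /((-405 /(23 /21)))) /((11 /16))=52134718 /597910005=0.09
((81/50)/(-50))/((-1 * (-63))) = -9/17500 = -0.00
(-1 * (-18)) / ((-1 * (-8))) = 9 / 4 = 2.25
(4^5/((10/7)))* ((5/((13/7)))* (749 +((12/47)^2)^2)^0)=25088/13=1929.85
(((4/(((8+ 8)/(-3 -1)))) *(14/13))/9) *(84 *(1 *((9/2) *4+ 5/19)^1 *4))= -544096/741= -734.27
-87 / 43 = -2.02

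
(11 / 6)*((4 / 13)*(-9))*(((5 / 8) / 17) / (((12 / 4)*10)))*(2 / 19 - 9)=0.06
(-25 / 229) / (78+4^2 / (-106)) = -1325 / 944854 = -0.00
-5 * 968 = -4840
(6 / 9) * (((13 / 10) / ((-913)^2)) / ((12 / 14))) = 91 / 75021210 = 0.00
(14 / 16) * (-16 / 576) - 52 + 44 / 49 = -721495 / 14112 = -51.13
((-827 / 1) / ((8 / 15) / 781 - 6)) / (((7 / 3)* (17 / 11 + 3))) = 63942813 / 4919740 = 13.00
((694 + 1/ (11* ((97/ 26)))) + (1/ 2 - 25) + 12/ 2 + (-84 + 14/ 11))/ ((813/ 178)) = 112587581/ 867471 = 129.79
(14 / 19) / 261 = 14 / 4959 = 0.00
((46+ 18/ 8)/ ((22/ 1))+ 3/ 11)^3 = 10218313/ 681472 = 14.99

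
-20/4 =-5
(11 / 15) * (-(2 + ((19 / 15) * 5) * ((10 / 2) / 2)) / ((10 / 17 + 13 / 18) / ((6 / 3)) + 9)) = -40018 / 29545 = -1.35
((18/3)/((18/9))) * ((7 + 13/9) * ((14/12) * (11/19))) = 154/9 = 17.11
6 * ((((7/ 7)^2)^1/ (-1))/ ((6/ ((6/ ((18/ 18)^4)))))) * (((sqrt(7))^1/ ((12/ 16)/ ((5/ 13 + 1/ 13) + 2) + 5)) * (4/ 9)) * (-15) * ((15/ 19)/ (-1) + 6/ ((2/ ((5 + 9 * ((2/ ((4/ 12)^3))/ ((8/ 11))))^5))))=40367014166343480705 * sqrt(7)/ 12901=8278511793997842.45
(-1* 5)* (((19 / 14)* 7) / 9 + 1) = -185 / 18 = -10.28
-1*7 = -7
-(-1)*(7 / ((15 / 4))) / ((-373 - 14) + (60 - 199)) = -14 / 3945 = -0.00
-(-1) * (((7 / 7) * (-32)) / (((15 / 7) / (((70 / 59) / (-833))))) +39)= 117415 / 3009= 39.02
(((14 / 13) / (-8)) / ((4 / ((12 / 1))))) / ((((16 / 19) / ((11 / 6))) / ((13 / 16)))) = -0.71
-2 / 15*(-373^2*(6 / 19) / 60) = 139129 / 1425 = 97.63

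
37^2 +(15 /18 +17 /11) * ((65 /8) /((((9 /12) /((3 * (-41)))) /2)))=-328051 /66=-4970.47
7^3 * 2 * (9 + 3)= 8232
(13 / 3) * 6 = 26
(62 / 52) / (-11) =-31 / 286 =-0.11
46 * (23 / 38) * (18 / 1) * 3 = 28566 / 19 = 1503.47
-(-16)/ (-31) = -16/ 31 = -0.52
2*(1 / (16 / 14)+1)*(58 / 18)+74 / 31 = 5383 / 372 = 14.47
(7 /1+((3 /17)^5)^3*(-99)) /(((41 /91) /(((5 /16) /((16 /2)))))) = 4558408709206208392445 /7510998087161756640832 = 0.61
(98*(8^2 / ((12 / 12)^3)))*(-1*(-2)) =12544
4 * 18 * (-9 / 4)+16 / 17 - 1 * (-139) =-375 / 17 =-22.06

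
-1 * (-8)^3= 512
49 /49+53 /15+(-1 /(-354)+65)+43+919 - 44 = 1747939 /1770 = 987.54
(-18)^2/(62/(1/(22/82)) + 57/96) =425088/22603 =18.81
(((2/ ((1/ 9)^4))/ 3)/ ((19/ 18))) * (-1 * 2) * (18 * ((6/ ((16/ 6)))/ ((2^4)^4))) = -1594323/ 311296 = -5.12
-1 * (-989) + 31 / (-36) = 35573 / 36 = 988.14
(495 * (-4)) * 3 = -5940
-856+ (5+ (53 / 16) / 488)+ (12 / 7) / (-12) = -851.14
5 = 5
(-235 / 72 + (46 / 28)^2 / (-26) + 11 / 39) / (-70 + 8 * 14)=-8845 / 120393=-0.07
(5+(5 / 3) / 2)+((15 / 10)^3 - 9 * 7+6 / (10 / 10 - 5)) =-1327 / 24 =-55.29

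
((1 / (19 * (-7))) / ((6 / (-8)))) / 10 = 2 / 1995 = 0.00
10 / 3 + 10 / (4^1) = 5.83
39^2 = 1521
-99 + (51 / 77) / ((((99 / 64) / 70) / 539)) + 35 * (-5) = 524078 / 33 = 15881.15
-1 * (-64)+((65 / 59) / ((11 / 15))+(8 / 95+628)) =42763077 / 61655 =693.59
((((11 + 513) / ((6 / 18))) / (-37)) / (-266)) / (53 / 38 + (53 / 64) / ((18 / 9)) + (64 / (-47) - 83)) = -4728576 / 2443956893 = -0.00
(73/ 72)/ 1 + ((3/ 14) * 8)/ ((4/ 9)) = 2455/ 504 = 4.87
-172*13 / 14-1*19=-1251 / 7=-178.71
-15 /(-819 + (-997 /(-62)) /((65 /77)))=60450 /3223801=0.02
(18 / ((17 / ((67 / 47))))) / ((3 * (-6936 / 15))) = -1005 / 923644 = -0.00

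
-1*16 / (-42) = 8 / 21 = 0.38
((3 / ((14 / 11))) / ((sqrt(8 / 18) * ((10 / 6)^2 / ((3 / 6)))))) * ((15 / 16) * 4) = 2673 / 1120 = 2.39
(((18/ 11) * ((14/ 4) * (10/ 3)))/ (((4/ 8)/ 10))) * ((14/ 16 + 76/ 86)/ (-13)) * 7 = -202125/ 559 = -361.58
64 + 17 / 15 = 977 / 15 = 65.13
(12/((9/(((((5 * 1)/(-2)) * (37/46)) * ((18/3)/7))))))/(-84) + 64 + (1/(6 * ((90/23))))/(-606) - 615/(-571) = 13709966409329/210584503080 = 65.10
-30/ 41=-0.73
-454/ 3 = -151.33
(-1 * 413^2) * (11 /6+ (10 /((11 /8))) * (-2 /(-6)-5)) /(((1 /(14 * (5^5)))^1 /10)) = 79064061781250 /33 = 2395880660037.88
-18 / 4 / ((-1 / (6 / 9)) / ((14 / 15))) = 14 / 5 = 2.80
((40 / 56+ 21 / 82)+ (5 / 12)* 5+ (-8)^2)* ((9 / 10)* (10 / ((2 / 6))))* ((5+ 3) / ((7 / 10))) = 41567940 / 2009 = 20690.86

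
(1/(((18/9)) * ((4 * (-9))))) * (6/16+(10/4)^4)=-631/1152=-0.55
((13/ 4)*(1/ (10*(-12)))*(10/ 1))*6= -13/ 8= -1.62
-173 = -173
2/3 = 0.67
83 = 83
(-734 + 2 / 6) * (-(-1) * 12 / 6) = -4402 / 3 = -1467.33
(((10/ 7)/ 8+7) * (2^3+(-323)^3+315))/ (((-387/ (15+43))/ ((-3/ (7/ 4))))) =-18707172912/ 301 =-62150076.12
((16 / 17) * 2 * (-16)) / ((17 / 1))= -512 / 289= -1.77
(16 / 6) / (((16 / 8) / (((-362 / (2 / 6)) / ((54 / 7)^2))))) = -24.33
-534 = -534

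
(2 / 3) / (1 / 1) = 2 / 3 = 0.67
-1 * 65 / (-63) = 65 / 63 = 1.03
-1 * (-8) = 8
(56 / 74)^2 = 784 / 1369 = 0.57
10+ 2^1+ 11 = 23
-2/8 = -1/4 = -0.25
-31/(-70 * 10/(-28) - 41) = 31/16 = 1.94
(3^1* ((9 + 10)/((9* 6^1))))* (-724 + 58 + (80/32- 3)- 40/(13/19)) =-119377/156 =-765.24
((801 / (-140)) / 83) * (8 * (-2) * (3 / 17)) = 9612 / 49385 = 0.19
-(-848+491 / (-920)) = 780651 / 920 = 848.53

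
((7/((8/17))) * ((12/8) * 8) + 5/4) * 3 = 2157/4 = 539.25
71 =71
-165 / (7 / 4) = -660 / 7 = -94.29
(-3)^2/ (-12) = -3/ 4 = -0.75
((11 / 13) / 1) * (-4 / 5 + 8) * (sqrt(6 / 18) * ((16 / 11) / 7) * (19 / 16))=228 * sqrt(3) / 455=0.87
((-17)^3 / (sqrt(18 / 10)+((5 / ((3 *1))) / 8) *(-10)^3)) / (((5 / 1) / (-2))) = -9211875 / 976522 -132651 *sqrt(5) / 4882610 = -9.49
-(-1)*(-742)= -742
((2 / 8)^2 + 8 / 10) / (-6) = -23 / 160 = -0.14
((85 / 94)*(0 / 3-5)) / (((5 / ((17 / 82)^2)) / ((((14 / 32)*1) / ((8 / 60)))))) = -2579325 / 20225792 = -0.13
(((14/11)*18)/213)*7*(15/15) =588/781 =0.75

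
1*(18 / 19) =18 / 19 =0.95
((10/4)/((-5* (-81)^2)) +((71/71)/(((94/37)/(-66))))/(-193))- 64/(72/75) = -7919297909/119029662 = -66.53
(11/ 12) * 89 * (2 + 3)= 4895/ 12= 407.92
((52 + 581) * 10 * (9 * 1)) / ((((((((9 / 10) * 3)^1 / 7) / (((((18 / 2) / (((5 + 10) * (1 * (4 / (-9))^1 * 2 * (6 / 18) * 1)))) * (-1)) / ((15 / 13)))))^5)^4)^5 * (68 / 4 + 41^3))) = 45686243649144064033490068828678031540444882141094280165309881181844429944703747563294062909809233769241099477394542456169979144133200563489841178715597878410494379540271553497757568301553345808843697 / 87389297078533678480379725572210688000000000000000000000000000000000000000000000000000000000000000000000000000000000000000000000000000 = 522789920235740636807194500000000000000000000000000000000000000000.00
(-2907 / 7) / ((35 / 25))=-14535 / 49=-296.63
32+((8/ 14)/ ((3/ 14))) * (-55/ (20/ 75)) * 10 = -5468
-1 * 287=-287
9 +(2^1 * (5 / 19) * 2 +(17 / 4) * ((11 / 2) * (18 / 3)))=11423 / 76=150.30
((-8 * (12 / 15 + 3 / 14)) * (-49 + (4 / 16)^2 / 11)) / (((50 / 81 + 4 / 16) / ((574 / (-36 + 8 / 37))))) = -75229354341 / 10231210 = -7352.93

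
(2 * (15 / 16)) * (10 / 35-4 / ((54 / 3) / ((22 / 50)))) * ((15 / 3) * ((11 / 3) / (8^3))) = 407 / 32256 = 0.01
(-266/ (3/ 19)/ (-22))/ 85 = 0.90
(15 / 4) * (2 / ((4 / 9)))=135 / 8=16.88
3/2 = 1.50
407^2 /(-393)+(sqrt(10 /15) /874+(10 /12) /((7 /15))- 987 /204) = -79419953 /187068+sqrt(6) /2622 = -424.55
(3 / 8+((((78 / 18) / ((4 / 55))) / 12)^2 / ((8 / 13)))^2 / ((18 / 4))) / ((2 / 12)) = 44214757128793 / 20639121408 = 2142.28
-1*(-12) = 12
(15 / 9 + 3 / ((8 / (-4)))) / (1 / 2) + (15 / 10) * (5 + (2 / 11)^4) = 688271 / 87846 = 7.83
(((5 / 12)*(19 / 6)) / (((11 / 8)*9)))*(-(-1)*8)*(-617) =-468920 / 891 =-526.29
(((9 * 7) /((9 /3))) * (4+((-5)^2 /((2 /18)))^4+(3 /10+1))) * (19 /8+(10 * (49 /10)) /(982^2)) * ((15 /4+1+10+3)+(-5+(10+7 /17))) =776579279522178897765 /262296128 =2960696695919.88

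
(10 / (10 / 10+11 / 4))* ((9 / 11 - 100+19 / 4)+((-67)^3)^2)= 241222352198.85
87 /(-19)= -87 /19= -4.58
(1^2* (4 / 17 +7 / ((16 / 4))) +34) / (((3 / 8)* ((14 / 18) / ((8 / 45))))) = 39152 / 1785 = 21.93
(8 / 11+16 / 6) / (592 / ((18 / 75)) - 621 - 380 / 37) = 4144 / 2241019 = 0.00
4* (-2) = -8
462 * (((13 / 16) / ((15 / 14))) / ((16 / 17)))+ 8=121679 / 320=380.25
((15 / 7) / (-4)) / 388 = -15 / 10864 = -0.00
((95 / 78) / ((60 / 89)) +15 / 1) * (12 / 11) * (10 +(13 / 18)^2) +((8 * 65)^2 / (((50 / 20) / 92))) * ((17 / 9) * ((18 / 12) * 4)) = 112775019.58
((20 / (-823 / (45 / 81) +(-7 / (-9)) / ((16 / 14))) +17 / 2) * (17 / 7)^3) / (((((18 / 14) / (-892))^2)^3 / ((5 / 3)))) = 19200102846020989109818315294720 / 849868224057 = 22591858717067709973.52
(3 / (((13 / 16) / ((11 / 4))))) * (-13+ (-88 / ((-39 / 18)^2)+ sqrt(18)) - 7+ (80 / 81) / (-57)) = -1330807984 / 3381183+ 396 * sqrt(2) / 13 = -350.51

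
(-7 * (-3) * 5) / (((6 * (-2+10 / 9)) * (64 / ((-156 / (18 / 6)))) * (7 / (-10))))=-2925 / 128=-22.85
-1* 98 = -98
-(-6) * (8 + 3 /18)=49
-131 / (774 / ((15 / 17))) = -0.15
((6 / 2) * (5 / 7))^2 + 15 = 960 / 49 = 19.59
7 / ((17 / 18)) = 126 / 17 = 7.41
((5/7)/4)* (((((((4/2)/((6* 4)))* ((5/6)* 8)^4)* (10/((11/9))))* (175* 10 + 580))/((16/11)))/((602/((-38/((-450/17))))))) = 918.69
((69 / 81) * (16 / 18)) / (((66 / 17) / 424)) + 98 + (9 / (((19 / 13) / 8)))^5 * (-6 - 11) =-97937353153394668046 / 19855837881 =-4932421071.34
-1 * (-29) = 29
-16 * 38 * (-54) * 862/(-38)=-744768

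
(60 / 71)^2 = 3600 / 5041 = 0.71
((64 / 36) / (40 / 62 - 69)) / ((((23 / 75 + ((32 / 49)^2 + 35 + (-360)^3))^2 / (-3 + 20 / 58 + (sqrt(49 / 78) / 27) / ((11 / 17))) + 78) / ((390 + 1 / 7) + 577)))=1335017459487318638478329100788581444306034350000 / 43512067403433678382373927278480065969801832776269319680945757 - 198676625657480515994136673323593345921600000 * sqrt(78) / 3347082107956436798644148252190774305369371752020716898534289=0.00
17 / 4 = 4.25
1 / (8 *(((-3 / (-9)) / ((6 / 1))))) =9 / 4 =2.25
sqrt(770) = 27.75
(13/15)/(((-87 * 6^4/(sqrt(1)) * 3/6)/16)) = -26/105705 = -0.00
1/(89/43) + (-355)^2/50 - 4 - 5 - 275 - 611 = 289425/178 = 1625.98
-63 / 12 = -21 / 4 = -5.25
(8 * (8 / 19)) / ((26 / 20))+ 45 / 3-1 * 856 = -207087 / 247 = -838.41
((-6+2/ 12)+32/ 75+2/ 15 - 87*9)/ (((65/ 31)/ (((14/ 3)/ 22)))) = -25658297/ 321750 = -79.75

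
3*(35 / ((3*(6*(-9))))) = -35 / 54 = -0.65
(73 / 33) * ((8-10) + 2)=0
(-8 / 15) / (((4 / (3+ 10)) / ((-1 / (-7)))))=-26 / 105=-0.25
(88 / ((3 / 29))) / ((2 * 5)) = 1276 / 15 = 85.07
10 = 10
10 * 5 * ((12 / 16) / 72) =25 / 48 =0.52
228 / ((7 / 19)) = 4332 / 7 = 618.86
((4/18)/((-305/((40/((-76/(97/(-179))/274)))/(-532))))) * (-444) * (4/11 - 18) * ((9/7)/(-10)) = -1144661304/10623040505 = -0.11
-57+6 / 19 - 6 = -1191 / 19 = -62.68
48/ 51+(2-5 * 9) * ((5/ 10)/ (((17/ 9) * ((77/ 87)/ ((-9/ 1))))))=305485/ 2618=116.69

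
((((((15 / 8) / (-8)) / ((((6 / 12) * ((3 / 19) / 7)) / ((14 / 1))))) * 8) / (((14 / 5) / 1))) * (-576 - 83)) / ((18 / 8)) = 2191175 / 9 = 243463.89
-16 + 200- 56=128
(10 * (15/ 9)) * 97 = 4850/ 3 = 1616.67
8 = 8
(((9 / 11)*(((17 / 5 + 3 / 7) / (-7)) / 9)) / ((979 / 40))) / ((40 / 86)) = -11524 / 2638405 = -0.00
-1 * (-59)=59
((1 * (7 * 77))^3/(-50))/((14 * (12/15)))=-279626.46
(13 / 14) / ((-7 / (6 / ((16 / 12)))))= -117 / 196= -0.60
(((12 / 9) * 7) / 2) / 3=14 / 9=1.56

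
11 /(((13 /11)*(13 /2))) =242 /169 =1.43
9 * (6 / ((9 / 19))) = 114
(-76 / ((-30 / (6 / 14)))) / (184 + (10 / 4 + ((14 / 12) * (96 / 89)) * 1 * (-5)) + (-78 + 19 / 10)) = 1691 / 162148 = 0.01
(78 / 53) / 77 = 78 / 4081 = 0.02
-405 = -405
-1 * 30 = -30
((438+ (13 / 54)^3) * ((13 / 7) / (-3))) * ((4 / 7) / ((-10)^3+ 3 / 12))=1793257154 / 11570710599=0.15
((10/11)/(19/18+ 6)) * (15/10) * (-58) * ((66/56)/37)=-11745/32893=-0.36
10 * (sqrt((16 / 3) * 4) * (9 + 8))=1360 * sqrt(3) / 3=785.20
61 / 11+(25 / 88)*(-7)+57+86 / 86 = 5417 / 88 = 61.56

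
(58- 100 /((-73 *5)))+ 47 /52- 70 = -41081 /3796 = -10.82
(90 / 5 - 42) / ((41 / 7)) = -4.10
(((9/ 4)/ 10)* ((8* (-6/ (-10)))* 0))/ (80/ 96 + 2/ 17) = 0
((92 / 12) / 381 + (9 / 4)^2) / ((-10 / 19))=-1766069 / 182880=-9.66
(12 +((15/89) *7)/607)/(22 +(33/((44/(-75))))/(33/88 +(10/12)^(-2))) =-78454101/58777024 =-1.33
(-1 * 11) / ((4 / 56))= -154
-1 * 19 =-19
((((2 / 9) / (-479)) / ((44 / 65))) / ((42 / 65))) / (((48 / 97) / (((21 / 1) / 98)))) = -409825 / 892273536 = -0.00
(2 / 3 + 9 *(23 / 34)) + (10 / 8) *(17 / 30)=1015 / 136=7.46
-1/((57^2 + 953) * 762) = -1/3201924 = -0.00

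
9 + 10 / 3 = 37 / 3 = 12.33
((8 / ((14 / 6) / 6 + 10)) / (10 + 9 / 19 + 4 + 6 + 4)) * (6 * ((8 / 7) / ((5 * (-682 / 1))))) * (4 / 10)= -43776 / 1729679875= -0.00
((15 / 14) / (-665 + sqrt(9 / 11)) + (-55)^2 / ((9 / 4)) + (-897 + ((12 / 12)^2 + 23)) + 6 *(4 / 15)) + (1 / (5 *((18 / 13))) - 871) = -174163181573 / 437801940 - 45 *sqrt(11) / 68102524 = -397.81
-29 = -29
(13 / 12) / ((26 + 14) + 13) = 13 / 636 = 0.02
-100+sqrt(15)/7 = -99.45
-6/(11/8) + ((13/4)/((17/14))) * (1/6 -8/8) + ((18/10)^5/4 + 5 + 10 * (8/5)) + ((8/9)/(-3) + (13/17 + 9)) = 451227569/15778125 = 28.60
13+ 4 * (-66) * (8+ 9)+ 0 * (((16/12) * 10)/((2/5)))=-4475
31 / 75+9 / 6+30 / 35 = 2909 / 1050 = 2.77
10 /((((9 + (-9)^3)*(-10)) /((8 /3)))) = 1 /270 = 0.00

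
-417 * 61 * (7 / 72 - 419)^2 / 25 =-7713226924159 / 43200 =-178546919.54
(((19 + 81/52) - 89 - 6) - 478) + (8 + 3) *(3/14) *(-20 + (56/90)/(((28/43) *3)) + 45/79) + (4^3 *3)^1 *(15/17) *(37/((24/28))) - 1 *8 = 147552754229/21998340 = 6707.45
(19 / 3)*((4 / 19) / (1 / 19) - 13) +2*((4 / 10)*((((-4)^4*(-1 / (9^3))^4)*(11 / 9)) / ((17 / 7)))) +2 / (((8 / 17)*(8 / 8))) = -52.75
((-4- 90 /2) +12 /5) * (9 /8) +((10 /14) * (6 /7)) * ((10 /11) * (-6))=-1202283 /21560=-55.76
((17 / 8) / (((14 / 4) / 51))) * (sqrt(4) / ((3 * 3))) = 289 / 42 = 6.88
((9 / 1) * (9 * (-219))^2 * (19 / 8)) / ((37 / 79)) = 52480317069 / 296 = 177298368.48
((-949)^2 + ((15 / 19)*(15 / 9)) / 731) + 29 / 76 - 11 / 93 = 244902303221 / 271932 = 900601.27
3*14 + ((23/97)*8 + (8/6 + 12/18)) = 4452/97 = 45.90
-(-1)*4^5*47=48128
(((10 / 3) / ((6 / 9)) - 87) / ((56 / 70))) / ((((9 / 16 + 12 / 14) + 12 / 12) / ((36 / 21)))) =-19680 / 271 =-72.62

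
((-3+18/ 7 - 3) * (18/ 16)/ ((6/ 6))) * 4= -108/ 7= -15.43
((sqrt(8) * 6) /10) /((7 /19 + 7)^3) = 20577 * sqrt(2) /6860000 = 0.00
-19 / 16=-1.19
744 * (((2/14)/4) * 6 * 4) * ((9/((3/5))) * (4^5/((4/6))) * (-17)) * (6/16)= -655672320/7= -93667474.29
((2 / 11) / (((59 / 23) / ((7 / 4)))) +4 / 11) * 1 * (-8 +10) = 633 / 649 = 0.98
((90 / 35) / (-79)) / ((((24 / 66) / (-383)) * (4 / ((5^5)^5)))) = 11300146579742431640625 / 4424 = 2554282680773605705.39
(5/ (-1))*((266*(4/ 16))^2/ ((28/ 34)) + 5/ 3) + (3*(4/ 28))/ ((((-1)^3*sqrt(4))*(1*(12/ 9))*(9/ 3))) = -564013/ 21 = -26857.76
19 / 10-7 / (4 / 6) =-43 / 5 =-8.60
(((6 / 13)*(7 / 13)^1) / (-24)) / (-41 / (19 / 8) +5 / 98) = 6517 / 10832562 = 0.00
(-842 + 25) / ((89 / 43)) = -35131 / 89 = -394.73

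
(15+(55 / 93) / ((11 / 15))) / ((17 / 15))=7350 / 527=13.95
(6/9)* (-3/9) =-2/9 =-0.22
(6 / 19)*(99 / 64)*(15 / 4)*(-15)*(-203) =13565475 / 2432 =5577.91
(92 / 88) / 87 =23 / 1914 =0.01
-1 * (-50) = 50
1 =1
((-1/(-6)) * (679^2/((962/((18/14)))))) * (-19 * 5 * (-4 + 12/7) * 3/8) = 8044695/962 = 8362.47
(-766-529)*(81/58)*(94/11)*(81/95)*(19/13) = -79867053/4147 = -19259.00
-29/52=-0.56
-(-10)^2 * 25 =-2500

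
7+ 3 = 10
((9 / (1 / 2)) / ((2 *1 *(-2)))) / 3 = -3 / 2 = -1.50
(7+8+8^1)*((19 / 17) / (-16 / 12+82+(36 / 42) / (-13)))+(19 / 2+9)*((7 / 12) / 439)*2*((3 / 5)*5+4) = 163332869 / 246323778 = 0.66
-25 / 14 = -1.79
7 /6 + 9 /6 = 8 /3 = 2.67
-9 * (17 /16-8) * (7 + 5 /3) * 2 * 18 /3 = 6493.50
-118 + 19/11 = -1279/11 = -116.27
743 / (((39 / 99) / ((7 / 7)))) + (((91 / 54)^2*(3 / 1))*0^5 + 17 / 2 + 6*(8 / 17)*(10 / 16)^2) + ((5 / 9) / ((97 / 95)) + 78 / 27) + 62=168161505 / 85748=1961.11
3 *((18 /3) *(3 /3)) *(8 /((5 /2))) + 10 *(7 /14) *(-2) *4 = 88 /5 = 17.60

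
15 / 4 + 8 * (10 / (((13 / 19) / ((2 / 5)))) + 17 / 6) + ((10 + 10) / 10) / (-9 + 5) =11339 / 156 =72.69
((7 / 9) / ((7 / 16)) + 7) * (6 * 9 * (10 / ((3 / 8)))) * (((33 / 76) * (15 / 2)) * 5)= 3910500 / 19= 205815.79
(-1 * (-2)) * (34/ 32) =17/ 8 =2.12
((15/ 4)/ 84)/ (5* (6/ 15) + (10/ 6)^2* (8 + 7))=15/ 14672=0.00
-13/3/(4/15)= -65/4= -16.25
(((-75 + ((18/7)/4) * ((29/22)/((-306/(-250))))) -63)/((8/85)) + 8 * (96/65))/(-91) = 231764123/14574560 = 15.90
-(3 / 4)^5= -243 / 1024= -0.24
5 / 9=0.56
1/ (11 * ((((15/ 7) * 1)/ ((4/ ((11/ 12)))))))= 112/ 605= 0.19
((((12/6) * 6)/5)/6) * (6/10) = 6/25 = 0.24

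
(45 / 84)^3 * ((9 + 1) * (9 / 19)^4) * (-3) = -332150625 / 1430403296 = -0.23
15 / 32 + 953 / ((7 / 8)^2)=1952479 / 1568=1245.20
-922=-922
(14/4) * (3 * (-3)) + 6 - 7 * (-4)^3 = 845/2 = 422.50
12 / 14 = 6 / 7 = 0.86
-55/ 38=-1.45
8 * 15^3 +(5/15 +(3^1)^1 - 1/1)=81007/3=27002.33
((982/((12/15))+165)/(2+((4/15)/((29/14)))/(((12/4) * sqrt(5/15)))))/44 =1580974875/99772816-8480325 * sqrt(3)/24943204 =15.26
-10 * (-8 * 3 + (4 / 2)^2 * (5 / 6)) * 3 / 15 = 124 / 3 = 41.33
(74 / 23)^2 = 5476 / 529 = 10.35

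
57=57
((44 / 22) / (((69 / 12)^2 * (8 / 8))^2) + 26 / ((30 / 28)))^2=10377456966998416 / 17619971688225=588.96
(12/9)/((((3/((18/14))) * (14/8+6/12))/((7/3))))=16/27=0.59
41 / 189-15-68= -15646 / 189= -82.78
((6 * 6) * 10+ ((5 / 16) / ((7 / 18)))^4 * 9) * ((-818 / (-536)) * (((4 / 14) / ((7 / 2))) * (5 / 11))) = 7315627958325 / 355153154048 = 20.60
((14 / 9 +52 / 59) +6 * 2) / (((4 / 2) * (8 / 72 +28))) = 3833 / 14927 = 0.26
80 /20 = 4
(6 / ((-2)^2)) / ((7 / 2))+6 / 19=99 / 133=0.74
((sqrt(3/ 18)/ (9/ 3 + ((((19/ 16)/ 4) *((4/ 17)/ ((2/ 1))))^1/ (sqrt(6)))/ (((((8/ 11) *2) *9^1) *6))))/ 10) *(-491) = 24116285952/ 59647060650715- 162703927148544 *sqrt(6)/ 59647060650715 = -6.68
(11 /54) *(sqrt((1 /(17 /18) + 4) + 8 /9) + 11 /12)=121 /648 + 11 *sqrt(15470) /2754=0.68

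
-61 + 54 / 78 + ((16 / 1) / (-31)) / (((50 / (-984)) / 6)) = 6416 / 10075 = 0.64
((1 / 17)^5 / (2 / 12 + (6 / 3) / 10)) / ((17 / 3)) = 0.00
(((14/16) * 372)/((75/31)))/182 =961/1300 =0.74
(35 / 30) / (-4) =-0.29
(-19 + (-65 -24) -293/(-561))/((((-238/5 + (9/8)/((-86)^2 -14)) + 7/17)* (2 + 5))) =0.33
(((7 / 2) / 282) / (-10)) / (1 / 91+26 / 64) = -2548 / 856575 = -0.00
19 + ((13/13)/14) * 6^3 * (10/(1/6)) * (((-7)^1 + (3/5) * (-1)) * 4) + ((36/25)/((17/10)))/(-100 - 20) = -28122.72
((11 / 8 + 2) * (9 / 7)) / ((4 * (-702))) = -9 / 5824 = -0.00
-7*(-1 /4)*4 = 7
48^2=2304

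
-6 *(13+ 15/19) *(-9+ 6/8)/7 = 12969/133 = 97.51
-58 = -58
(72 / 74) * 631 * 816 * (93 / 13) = 1723871808 / 481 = 3583933.07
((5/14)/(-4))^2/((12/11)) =275/37632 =0.01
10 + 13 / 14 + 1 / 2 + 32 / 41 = 3504 / 287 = 12.21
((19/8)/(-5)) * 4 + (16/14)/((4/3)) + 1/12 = -403/420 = -0.96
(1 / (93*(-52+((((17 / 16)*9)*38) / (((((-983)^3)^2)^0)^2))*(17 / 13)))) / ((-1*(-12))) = 26 / 12279069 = 0.00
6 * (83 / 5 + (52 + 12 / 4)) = 2148 / 5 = 429.60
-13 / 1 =-13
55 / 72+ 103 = 7471 / 72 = 103.76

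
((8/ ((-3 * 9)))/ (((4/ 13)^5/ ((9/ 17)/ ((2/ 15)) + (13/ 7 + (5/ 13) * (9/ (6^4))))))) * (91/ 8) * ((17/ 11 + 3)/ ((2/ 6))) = -12056134332775/ 124084224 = -97160.90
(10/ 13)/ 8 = 5/ 52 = 0.10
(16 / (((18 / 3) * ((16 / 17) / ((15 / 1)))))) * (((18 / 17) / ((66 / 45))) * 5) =3375 / 22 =153.41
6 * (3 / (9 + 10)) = 18 / 19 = 0.95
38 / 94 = 19 / 47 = 0.40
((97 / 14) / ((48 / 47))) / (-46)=-4559 / 30912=-0.15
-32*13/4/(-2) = 52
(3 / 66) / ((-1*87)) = -1 / 1914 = -0.00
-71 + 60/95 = -1337/19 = -70.37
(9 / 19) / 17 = 9 / 323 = 0.03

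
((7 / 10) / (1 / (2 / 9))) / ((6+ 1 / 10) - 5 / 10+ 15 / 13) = 91 / 3951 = 0.02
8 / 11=0.73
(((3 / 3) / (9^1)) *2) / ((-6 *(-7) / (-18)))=-0.10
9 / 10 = 0.90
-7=-7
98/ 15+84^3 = 8890658/ 15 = 592710.53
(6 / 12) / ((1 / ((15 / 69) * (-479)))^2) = 5736025 / 1058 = 5421.57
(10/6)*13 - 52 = -91/3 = -30.33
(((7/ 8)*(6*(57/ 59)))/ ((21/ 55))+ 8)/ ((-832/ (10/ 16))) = -25115/ 1570816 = -0.02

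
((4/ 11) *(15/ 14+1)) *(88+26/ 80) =102457/ 1540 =66.53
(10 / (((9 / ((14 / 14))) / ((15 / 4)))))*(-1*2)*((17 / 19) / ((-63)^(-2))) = -562275 / 19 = -29593.42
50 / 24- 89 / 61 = 457 / 732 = 0.62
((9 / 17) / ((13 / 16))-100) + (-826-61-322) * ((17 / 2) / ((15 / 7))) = -10818057 / 2210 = -4895.05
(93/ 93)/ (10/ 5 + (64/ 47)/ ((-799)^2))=30004847/ 60009758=0.50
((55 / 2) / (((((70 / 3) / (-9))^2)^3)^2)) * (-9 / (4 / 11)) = -163453057838432042769 / 22146059521600000000000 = -0.01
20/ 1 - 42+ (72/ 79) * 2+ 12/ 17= -26150/ 1343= -19.47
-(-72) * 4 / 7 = 41.14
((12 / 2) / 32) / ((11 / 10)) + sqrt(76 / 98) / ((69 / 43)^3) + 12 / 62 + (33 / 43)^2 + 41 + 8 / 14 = 79507 * sqrt(38) / 2299563 + 1501472895 / 35308504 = 42.74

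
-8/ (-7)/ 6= 4/ 21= 0.19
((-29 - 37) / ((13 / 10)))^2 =435600 / 169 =2577.51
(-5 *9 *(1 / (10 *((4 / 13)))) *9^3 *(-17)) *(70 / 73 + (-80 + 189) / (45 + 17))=17830416357 / 36208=492444.11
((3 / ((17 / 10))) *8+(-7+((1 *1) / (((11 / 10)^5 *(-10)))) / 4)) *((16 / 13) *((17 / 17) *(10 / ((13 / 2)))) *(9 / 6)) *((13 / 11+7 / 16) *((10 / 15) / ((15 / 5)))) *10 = 369448749000 / 5089694753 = 72.59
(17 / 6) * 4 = 34 / 3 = 11.33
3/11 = 0.27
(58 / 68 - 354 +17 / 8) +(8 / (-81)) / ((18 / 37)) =-34821859 / 99144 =-351.23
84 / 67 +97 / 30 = 4.49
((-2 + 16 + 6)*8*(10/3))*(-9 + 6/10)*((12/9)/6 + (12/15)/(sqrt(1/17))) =-3584*sqrt(17) - 8960/9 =-15772.77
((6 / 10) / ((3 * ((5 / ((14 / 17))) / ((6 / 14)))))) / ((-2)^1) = -3 / 425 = -0.01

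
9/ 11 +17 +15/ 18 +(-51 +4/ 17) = -36031/ 1122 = -32.11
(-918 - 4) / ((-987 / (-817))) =-753274 / 987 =-763.20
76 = 76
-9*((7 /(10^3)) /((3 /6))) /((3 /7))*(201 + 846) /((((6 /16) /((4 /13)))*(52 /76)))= -7798056 /21125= -369.14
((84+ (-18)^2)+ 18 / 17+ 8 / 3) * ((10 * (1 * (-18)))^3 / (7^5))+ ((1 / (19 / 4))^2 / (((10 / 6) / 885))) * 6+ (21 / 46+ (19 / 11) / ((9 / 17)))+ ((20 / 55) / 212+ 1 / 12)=-7106229839496634601 / 49790354098716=-142723.02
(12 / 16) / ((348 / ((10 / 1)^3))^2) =15625 / 2523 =6.19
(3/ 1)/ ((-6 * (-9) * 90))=0.00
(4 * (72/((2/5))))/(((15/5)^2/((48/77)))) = 3840/77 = 49.87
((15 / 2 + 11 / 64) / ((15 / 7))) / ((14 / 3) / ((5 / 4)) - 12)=-3437 / 7936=-0.43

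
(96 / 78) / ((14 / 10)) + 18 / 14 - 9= -622 / 91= -6.84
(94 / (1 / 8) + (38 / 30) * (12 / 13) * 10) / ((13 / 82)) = 814096 / 169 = 4817.14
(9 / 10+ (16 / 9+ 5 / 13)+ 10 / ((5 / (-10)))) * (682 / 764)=-6757597 / 446940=-15.12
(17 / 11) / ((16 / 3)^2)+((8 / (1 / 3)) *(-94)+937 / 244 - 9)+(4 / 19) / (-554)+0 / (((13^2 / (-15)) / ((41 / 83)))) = -2044168800869 / 904057088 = -2261.11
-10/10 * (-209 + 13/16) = 3331/16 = 208.19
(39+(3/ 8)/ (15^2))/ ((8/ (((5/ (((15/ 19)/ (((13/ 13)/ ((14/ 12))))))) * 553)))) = 35124901/ 2400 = 14635.38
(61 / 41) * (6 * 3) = 1098 / 41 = 26.78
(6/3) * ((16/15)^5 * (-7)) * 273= -1335885824/253125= -5277.57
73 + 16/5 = 76.20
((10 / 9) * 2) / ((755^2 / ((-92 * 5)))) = -368 / 205209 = -0.00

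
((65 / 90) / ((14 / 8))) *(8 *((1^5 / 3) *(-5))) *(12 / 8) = -520 / 63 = -8.25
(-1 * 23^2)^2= 279841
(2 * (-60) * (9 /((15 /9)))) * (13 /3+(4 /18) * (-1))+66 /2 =-2631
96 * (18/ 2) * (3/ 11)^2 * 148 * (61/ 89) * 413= 28993313664/ 10769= 2692293.96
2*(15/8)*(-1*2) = -15/2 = -7.50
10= 10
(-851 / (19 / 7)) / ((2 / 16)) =-2508.21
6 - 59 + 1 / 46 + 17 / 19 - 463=-450183 / 874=-515.08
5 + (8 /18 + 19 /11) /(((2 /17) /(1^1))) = 4645 /198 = 23.46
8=8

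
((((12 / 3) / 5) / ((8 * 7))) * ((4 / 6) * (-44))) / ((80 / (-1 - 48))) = 0.26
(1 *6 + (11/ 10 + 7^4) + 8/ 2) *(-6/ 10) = -72363/ 50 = -1447.26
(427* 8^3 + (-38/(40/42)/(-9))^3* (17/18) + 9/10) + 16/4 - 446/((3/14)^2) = 101573176229/486000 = 208998.30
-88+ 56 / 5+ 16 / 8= -374 / 5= -74.80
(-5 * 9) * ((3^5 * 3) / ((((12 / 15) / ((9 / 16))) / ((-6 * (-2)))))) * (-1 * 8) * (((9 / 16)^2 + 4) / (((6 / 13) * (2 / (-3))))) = -63617916375 / 2048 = -31063435.73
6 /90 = 1 /15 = 0.07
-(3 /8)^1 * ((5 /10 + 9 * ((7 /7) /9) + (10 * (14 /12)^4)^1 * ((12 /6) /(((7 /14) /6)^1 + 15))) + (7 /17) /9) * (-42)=4655063 /73848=63.04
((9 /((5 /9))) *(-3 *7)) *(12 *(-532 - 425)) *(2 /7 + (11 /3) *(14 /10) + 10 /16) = 1180661427 /50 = 23613228.54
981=981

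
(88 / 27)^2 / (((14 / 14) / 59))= 456896 / 729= 626.74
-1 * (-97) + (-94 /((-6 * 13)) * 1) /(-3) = 11302 /117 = 96.60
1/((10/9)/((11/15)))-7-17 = -1167/50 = -23.34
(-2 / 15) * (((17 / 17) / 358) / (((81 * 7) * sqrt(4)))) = -0.00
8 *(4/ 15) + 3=77/ 15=5.13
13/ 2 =6.50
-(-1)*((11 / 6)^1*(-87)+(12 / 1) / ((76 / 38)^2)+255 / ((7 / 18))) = 6989 / 14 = 499.21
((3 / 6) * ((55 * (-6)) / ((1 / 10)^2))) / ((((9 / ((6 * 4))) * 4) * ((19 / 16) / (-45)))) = 7920000 / 19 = 416842.11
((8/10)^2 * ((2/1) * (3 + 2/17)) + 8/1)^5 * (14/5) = 48114406417281777664/69328955078125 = 694001.61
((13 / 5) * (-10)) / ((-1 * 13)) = 2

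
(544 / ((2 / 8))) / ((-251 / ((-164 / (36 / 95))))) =8475520 / 2259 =3751.89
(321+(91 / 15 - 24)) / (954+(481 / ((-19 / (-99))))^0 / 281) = 1277426 / 4021125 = 0.32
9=9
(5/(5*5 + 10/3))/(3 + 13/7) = 21/578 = 0.04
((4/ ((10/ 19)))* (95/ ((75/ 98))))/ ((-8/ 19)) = -336091/ 150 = -2240.61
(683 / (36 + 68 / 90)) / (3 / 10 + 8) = 153675 / 68641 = 2.24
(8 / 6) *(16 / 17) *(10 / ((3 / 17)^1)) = 640 / 9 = 71.11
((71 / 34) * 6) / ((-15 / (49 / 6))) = -3479 / 510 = -6.82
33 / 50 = 0.66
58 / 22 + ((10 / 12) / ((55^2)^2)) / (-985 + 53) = 26980700999 / 10234059000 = 2.64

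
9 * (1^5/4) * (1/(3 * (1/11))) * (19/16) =627/64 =9.80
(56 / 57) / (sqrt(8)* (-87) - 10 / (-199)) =-32156012* sqrt(2) / 11390118347 - 27860 / 34170355041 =-0.00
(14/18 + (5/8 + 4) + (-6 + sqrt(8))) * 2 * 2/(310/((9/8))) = -43/4960 + 9 * sqrt(2)/310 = 0.03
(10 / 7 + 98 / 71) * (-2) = -2792 / 497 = -5.62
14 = 14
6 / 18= 1 / 3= 0.33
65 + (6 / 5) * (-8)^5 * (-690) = 27131969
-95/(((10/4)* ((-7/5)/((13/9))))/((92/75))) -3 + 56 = 95533/945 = 101.09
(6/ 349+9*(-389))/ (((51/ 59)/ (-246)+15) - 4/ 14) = -13792978346/ 57956685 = -237.99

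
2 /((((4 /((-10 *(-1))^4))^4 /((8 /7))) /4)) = 2500000000000000 /7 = 357142857142857.14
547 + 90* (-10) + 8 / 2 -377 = -726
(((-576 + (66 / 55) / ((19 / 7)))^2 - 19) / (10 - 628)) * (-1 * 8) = 11958048836 / 2788725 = 4288.00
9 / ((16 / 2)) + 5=49 / 8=6.12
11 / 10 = 1.10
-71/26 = -2.73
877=877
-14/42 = -1/3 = -0.33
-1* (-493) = 493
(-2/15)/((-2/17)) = 17/15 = 1.13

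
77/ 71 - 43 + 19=-1627/ 71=-22.92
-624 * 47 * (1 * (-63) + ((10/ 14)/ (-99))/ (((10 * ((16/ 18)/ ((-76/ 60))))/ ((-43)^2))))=689885599/ 385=1791910.65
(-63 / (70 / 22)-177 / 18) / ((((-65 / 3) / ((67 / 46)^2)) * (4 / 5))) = 3990721 / 1100320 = 3.63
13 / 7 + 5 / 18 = 269 / 126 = 2.13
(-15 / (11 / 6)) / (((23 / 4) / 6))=-2160 / 253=-8.54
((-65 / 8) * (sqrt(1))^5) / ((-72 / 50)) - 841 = -240583 / 288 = -835.36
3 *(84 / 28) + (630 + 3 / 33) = 7030 / 11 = 639.09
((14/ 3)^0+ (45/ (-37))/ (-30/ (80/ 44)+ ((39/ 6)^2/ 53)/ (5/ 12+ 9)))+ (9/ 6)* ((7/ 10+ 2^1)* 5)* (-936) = -15320389177/ 808339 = -18952.93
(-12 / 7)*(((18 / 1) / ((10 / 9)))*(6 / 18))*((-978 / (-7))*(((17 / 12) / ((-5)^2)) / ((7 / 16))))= -7182432 / 42875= -167.52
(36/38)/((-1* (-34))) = 9/323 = 0.03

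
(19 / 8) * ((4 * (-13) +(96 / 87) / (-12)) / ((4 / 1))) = -21527 / 696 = -30.93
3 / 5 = 0.60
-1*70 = -70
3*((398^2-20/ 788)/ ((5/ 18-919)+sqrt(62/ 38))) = -529463940948846/ 1023605098499-30331826676*sqrt(589)/ 1023605098499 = -517.97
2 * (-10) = -20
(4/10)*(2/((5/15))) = 12/5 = 2.40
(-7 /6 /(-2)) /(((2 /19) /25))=3325 /24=138.54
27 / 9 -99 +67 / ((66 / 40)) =-1828 / 33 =-55.39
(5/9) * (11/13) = 55/117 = 0.47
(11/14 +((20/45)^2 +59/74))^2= 1395321316/440118441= 3.17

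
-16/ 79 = -0.20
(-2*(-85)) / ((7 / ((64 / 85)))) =128 / 7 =18.29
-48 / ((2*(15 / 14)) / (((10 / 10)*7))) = -784 / 5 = -156.80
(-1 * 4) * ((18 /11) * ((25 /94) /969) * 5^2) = -7500 /166991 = -0.04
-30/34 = -15/17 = -0.88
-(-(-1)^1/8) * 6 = -3/4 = -0.75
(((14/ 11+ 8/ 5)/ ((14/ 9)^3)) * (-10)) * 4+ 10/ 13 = -1459636/ 49049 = -29.76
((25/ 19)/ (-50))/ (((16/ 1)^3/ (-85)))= 0.00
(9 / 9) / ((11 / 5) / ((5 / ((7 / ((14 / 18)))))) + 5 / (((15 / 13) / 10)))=75 / 3547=0.02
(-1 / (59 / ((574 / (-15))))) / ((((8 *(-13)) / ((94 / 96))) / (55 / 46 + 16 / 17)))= -7513373 / 575802240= -0.01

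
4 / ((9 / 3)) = 4 / 3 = 1.33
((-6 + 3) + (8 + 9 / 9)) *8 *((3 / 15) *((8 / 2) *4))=768 / 5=153.60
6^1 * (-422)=-2532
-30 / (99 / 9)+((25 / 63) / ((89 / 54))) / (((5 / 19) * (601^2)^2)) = -2438412575268420 / 894084610934053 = -2.73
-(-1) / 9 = 1 / 9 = 0.11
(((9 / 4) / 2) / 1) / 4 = 9 / 32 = 0.28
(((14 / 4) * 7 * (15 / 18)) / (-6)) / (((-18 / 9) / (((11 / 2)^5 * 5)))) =197287475 / 4608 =42814.12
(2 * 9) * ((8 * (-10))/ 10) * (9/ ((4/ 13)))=-4212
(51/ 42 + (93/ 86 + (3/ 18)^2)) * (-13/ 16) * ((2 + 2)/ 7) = -327301/ 303408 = -1.08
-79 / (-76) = 79 / 76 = 1.04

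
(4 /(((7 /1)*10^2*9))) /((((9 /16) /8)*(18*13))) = 64 /1658475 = 0.00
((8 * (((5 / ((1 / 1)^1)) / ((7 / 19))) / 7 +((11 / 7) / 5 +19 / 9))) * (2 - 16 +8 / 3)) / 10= -1308728 / 33075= -39.57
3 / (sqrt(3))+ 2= sqrt(3)+ 2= 3.73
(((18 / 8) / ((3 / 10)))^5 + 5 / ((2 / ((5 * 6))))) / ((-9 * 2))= -253925 / 192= -1322.53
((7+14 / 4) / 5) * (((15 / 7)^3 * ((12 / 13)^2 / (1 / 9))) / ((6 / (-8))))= -1749600 / 8281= -211.28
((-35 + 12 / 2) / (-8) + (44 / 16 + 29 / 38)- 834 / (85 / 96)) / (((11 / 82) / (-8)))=990355246 / 17765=55747.55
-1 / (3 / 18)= -6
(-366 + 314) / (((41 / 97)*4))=-1261 / 41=-30.76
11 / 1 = 11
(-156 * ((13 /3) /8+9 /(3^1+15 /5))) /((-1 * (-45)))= -637 /90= -7.08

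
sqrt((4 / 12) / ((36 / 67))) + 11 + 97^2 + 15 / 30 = sqrt(201) / 18 + 18841 / 2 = 9421.29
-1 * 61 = -61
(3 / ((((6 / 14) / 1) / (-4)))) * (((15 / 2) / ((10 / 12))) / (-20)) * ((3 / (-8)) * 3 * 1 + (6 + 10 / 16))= 693 / 10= 69.30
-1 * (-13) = 13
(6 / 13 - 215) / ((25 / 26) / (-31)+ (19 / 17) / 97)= 285141782 / 25911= 11004.66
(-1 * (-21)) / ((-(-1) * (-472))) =-21 / 472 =-0.04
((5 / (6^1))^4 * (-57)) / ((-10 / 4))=2375 / 216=11.00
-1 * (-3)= 3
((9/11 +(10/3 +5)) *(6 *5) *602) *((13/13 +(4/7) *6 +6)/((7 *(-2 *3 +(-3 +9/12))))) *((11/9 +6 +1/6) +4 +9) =-13916317040/22869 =-608523.20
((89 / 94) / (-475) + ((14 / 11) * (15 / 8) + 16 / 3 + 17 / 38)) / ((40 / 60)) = 24061651 / 1964600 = 12.25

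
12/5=2.40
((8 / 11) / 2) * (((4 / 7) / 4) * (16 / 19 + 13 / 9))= 1564 / 13167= 0.12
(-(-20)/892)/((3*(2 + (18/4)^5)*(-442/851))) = -68080/8739797937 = -0.00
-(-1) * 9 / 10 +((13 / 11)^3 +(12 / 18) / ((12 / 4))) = 332161 / 119790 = 2.77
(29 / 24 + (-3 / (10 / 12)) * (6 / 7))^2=2486929 / 705600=3.52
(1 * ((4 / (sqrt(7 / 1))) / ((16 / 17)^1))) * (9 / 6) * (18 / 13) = 459 * sqrt(7) / 364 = 3.34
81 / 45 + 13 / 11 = 164 / 55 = 2.98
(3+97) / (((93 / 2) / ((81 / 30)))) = 5.81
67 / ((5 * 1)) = 67 / 5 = 13.40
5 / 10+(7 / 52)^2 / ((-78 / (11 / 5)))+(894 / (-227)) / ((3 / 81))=-25335399073 / 239385120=-105.84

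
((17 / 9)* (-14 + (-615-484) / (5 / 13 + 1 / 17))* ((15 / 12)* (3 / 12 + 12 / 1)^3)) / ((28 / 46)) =-18198463535 / 1024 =-17771937.05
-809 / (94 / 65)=-52585 / 94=-559.41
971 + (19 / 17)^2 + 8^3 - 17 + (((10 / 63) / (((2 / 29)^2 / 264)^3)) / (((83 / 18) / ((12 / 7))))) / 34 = 348859025732750985 / 1175363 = 296809603273.84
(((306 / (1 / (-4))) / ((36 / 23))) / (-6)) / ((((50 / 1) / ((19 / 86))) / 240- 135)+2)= -29716 / 30109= -0.99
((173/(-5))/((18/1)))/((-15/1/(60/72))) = 173/1620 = 0.11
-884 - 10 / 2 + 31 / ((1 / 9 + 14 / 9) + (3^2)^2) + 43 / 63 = -447523 / 504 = -887.94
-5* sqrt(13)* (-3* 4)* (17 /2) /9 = 170* sqrt(13) /3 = 204.31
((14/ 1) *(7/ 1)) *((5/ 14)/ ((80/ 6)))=21/ 8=2.62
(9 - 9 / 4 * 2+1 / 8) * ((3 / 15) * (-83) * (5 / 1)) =-3071 / 8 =-383.88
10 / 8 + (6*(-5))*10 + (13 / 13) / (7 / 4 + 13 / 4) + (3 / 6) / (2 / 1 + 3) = -5969 / 20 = -298.45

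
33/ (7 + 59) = 1/ 2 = 0.50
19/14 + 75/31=1639/434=3.78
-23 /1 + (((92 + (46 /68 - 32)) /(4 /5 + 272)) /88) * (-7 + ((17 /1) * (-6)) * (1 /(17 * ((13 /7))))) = -1221617207 /53054144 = -23.03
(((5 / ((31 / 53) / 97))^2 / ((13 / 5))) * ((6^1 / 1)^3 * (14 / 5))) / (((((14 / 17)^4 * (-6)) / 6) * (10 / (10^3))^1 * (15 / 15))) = -149002881142567500 / 4285099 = -34772331080.93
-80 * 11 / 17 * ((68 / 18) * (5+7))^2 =-957440 / 9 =-106382.22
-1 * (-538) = 538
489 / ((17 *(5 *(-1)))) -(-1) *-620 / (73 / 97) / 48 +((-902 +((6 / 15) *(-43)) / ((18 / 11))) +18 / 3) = -207615469 / 223380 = -929.43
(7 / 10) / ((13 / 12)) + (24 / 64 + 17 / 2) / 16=9991 / 8320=1.20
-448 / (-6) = 224 / 3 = 74.67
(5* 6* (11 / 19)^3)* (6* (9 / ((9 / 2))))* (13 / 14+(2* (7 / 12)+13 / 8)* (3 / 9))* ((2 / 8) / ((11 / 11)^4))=6235735 / 192052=32.47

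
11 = 11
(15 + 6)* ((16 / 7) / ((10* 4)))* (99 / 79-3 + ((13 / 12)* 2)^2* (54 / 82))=52263 / 32390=1.61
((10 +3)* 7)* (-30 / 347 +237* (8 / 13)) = 4602654 / 347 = 13264.13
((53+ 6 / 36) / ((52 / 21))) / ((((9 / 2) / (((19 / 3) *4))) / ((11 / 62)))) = 21.45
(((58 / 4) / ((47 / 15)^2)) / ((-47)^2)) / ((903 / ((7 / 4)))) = 2175 / 1678610264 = 0.00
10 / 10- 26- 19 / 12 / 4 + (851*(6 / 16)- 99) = 9347 / 48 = 194.73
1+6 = 7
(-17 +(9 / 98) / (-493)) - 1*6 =-23.00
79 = 79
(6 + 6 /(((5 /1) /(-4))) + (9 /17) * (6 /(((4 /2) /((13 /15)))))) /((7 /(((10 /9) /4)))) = 73 /714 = 0.10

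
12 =12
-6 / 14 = -3 / 7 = -0.43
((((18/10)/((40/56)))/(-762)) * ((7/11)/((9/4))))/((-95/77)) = 686/904875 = 0.00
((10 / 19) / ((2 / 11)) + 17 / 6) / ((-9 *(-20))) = 653 / 20520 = 0.03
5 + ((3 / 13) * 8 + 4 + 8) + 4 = 297 / 13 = 22.85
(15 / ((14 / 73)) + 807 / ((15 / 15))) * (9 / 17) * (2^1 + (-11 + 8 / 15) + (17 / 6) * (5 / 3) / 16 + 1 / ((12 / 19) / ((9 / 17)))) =-130869351 / 38080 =-3436.70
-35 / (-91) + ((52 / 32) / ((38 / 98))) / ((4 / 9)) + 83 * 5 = 3357729 / 7904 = 424.81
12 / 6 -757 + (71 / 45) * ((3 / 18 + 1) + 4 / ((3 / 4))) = -67027 / 90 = -744.74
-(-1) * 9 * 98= 882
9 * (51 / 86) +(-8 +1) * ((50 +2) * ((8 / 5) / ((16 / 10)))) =-358.66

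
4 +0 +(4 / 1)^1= 8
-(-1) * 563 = 563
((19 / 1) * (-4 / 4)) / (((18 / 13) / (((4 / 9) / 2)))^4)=-542659 / 43046721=-0.01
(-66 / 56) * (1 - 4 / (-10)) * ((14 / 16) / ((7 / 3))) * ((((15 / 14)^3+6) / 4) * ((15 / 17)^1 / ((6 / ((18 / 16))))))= -1039797 / 5619712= -0.19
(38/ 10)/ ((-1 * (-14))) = 19/ 70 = 0.27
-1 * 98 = -98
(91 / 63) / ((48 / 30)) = 65 / 72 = 0.90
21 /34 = 0.62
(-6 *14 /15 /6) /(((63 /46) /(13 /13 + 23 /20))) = -989 /675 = -1.47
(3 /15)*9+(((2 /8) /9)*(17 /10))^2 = 233569 /129600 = 1.80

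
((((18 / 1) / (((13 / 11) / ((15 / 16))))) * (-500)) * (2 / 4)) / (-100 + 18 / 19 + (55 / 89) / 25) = 1569459375 / 43538612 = 36.05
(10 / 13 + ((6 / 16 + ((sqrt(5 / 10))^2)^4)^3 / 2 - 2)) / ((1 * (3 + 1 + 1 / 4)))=-126613 / 452608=-0.28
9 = 9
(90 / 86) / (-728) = -45 / 31304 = -0.00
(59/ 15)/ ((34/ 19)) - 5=-1429/ 510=-2.80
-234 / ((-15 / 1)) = 78 / 5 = 15.60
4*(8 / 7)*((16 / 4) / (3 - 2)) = 18.29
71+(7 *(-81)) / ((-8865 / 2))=70061 / 985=71.13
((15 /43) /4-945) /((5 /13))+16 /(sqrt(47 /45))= -2441.12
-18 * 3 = -54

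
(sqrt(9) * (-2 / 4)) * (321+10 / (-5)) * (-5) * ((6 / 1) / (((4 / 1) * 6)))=4785 / 8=598.12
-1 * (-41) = 41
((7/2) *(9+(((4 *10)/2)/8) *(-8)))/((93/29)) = -12.01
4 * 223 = 892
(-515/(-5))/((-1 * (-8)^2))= -103/64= -1.61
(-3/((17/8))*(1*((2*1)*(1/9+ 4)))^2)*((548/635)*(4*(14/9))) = -1344379904/2623185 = -512.50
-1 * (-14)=14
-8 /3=-2.67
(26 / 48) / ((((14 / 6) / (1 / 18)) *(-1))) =-13 / 1008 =-0.01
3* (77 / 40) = 231 / 40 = 5.78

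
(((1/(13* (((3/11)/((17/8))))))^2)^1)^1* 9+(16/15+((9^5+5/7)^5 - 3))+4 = 1957659430129725734160523526307937/2726767680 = 717941408976112601628211.90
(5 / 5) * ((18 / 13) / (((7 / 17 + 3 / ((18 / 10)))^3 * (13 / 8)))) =2387718 / 25160213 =0.09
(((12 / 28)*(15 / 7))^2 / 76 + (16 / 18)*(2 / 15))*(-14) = -3192991 / 1759590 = -1.81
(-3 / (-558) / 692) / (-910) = -1 / 117127920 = -0.00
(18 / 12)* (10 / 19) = 15 / 19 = 0.79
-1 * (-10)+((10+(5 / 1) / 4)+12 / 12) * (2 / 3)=109 / 6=18.17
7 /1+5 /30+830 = 5023 /6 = 837.17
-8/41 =-0.20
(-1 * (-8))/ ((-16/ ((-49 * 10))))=245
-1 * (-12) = 12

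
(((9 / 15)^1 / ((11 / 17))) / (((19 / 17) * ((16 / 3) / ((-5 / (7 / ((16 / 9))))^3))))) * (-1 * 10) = 18496000 / 5806647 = 3.19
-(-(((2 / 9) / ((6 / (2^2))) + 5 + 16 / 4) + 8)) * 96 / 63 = 14816 / 567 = 26.13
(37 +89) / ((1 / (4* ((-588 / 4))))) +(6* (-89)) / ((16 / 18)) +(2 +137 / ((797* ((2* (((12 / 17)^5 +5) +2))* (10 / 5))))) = -606434052960480 / 8119701307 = -74686.74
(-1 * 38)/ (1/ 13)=-494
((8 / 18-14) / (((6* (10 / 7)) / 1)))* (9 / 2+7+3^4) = -146.29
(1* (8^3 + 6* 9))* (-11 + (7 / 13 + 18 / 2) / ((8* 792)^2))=-406155940283 / 65235456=-6226.00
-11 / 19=-0.58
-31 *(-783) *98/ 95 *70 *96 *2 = 6394090752/ 19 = 336531092.21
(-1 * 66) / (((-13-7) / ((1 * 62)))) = 1023 / 5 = 204.60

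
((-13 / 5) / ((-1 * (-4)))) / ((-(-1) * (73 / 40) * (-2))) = 13 / 73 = 0.18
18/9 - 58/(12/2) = -23/3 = -7.67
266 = 266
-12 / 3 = -4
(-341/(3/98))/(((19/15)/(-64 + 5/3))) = 31245830/57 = 548172.46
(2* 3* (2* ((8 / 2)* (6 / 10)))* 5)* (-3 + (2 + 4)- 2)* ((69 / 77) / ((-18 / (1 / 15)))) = -184 / 385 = -0.48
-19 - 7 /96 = -1831 /96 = -19.07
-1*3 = -3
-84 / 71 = -1.18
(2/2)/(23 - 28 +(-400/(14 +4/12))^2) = 1849/1430755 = 0.00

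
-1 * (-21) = 21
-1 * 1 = -1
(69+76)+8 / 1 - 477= -324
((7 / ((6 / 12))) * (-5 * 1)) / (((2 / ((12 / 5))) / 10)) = -840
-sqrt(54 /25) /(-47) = 3 * sqrt(6) /235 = 0.03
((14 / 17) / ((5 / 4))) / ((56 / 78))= 78 / 85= 0.92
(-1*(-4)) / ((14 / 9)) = 18 / 7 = 2.57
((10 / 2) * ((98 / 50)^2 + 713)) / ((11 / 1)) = 325.84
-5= -5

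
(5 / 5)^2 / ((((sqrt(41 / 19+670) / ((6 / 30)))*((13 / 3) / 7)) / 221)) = 119*sqrt(26961) / 7095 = 2.75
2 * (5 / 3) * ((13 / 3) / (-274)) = -65 / 1233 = -0.05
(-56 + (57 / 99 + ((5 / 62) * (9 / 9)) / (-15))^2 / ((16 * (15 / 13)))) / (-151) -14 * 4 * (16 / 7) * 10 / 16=-79.63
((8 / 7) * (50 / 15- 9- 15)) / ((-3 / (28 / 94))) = 992 / 423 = 2.35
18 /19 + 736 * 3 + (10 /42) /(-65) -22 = 11343677 /5187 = 2186.94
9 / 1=9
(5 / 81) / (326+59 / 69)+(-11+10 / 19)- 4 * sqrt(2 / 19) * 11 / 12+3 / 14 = -87460111 / 8525034- 11 * sqrt(38) / 57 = -11.45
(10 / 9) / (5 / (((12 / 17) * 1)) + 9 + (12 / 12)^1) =8 / 123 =0.07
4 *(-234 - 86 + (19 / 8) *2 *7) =-1147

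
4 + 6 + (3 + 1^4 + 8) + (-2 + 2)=22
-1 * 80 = -80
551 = 551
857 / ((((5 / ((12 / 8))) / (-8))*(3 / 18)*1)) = -61704 / 5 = -12340.80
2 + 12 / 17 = 2.71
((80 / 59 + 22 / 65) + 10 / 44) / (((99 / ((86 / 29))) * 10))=6971633 / 1211131350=0.01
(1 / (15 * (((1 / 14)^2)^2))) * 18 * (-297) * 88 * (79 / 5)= -475915233024 / 25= -19036609320.96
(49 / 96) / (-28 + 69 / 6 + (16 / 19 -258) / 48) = -931 / 39868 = -0.02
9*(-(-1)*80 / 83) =720 / 83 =8.67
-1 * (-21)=21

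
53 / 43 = 1.23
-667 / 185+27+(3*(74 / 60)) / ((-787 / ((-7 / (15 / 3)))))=34070943 / 1455950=23.40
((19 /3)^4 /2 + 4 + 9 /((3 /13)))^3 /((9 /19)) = 49163392739679157 /38263752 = 1284855513.90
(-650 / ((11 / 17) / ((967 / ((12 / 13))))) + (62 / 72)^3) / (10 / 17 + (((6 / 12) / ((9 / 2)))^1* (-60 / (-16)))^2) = -9181360045883 / 6646860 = -1381307.87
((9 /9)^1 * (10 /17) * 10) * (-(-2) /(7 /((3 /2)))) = 300 /119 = 2.52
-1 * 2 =-2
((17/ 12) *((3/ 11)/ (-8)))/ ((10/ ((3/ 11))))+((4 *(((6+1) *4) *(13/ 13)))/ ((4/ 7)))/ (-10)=-758963/ 38720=-19.60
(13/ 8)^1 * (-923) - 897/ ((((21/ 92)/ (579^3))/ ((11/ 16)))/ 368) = -10807001581519481/ 56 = -192982171098562.16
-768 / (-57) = 256 / 19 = 13.47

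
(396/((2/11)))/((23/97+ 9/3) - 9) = -377.94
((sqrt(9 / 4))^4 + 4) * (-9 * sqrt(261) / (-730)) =783 * sqrt(29) / 2336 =1.81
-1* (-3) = 3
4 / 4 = 1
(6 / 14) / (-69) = -1 / 161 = -0.01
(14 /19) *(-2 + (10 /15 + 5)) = 154 /57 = 2.70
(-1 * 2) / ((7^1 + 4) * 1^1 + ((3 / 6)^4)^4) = -131072 / 720897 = -0.18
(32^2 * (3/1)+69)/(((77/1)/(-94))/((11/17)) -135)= -295254/12809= -23.05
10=10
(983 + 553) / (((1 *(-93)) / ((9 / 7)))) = -4608 / 217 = -21.24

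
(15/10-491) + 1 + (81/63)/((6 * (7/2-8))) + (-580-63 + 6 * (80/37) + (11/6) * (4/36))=-1118.37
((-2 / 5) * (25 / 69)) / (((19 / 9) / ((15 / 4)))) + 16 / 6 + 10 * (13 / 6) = 63127 / 2622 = 24.08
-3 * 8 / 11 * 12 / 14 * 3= -432 / 77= -5.61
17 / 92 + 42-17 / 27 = 103223 / 2484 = 41.56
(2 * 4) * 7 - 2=54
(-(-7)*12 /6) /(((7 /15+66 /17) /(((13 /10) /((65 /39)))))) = 13923 /5545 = 2.51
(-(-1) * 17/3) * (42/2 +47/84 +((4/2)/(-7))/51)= 4397/36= 122.14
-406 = -406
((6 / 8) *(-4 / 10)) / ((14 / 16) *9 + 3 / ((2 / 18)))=-4 / 465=-0.01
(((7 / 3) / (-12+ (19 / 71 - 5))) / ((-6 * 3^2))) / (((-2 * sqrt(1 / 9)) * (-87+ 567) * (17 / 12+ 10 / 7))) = -3479 / 1226586240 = -0.00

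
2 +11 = 13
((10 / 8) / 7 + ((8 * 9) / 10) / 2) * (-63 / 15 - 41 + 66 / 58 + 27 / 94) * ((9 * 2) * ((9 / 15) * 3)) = -25565898699 / 4770500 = -5359.17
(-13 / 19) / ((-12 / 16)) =52 / 57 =0.91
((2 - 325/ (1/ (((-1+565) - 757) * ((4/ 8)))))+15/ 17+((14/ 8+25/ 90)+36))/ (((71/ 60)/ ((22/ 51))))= 2114077570/ 184671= 11447.80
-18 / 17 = -1.06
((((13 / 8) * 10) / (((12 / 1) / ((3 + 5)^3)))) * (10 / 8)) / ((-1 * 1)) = -2600 / 3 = -866.67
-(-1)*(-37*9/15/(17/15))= -333/17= -19.59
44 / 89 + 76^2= 514108 / 89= 5776.49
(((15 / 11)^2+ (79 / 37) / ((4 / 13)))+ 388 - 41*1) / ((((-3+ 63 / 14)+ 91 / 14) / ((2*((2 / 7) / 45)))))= 2123881 / 3760680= 0.56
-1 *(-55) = 55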